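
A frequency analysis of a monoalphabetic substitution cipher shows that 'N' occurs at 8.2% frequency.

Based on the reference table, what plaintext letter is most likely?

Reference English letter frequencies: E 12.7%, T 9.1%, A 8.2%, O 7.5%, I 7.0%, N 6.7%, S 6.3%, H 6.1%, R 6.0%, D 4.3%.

Step 1: The observed frequency is 8.2%.
Step 2: Compare with English frequencies:
  E: 12.7% (difference: 4.5%)
  T: 9.1% (difference: 0.9%)
  A: 8.2% (difference: 0.0%) <-- closest
  O: 7.5% (difference: 0.7%)
  I: 7.0% (difference: 1.2%)
  N: 6.7% (difference: 1.5%)
  S: 6.3% (difference: 1.9%)
  H: 6.1% (difference: 2.1%)
  R: 6.0% (difference: 2.2%)
  D: 4.3% (difference: 3.9%)
Step 3: 'N' most likely represents 'A' (frequency 8.2%).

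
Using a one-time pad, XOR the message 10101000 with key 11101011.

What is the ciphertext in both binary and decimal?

Step 1: Write out the XOR operation bit by bit:
  Message: 10101000
  Key:     11101011
  XOR:     01000011
Step 2: Convert to decimal: 01000011 = 67.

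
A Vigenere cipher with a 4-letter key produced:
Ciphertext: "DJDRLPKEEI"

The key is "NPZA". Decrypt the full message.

Step 1: Key 'NPZA' has length 4. Extended key: NPZANPZANP
Step 2: Decrypt each position:
  D(3) - N(13) = 16 = Q
  J(9) - P(15) = 20 = U
  D(3) - Z(25) = 4 = E
  R(17) - A(0) = 17 = R
  L(11) - N(13) = 24 = Y
  P(15) - P(15) = 0 = A
  K(10) - Z(25) = 11 = L
  E(4) - A(0) = 4 = E
  E(4) - N(13) = 17 = R
  I(8) - P(15) = 19 = T
Plaintext: QUERYALERT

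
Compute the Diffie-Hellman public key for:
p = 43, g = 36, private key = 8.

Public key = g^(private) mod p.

Step 1: A = g^a mod p = 36^8 mod 43.
  36^1 mod 43 = 36
  36^2 mod 43 = (36 * 36) mod 43 = 6
  36^3 mod 43 = (6 * 36) mod 43 = 1
  36^4 mod 43 = (1 * 36) mod 43 = 36
  36^5 mod 43 = (36 * 36) mod 43 = 6
  36^6 mod 43 = (6 * 36) mod 43 = 1
  36^7 mod 43 = (1 * 36) mod 43 = 36
  36^8 mod 43 = (36 * 36) mod 43 = 6
Result: A = 6.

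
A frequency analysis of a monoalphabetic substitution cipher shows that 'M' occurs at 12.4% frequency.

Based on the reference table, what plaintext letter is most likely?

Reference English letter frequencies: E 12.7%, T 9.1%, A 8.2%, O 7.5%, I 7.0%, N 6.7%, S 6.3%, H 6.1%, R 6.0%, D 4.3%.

Step 1: The observed frequency is 12.4%.
Step 2: Compare with English frequencies:
  E: 12.7% (difference: 0.3%) <-- closest
  T: 9.1% (difference: 3.3%)
  A: 8.2% (difference: 4.2%)
  O: 7.5% (difference: 4.9%)
  I: 7.0% (difference: 5.4%)
  N: 6.7% (difference: 5.7%)
  S: 6.3% (difference: 6.1%)
  H: 6.1% (difference: 6.3%)
  R: 6.0% (difference: 6.4%)
  D: 4.3% (difference: 8.1%)
Step 3: 'M' most likely represents 'E' (frequency 12.7%).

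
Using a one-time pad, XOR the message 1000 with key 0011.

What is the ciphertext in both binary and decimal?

Step 1: Write out the XOR operation bit by bit:
  Message: 1000
  Key:     0011
  XOR:     1011
Step 2: Convert to decimal: 1011 = 11.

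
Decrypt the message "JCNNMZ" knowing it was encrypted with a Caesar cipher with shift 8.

Step 1: Reverse the shift by subtracting 8 from each letter position.
  J (position 9) -> position (9-8) mod 26 = 1 -> B
  C (position 2) -> position (2-8) mod 26 = 20 -> U
  N (position 13) -> position (13-8) mod 26 = 5 -> F
  N (position 13) -> position (13-8) mod 26 = 5 -> F
  M (position 12) -> position (12-8) mod 26 = 4 -> E
  Z (position 25) -> position (25-8) mod 26 = 17 -> R
Decrypted message: BUFFER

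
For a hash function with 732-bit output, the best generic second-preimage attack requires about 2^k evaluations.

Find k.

Step 1: The hash has a 732-bit output.
Step 2: Second-preimage resistance means: given a specific input x, it should be infeasible to find a different y with h(y) = h(x).
With a 732-bit output, a generic search for a second preimage costs about 2^732 evaluations (each trial matches the fixed target with probability 2^-732).
Step 3: Security level = 732 bits.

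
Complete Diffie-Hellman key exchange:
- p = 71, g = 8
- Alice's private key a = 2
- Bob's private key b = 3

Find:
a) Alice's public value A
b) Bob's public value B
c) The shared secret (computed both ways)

Step 1: A = g^a mod p = 8^2 mod 71 = 64.
Step 2: B = g^b mod p = 8^3 mod 71 = 15.
Step 3: Alice computes s = B^a mod p = 15^2 mod 71 = 12.
Step 4: Bob computes s = A^b mod p = 64^3 mod 71 = 12.
Both sides agree: shared secret = 12.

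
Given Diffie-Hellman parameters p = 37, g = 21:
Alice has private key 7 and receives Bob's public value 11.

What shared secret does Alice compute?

Step 1: s = B^a mod p = 11^7 mod 37.
  11^1 mod 37 = 11
  11^2 mod 37 = (11 * 11) mod 37 = 10
  11^3 mod 37 = (10 * 11) mod 37 = 36
  11^4 mod 37 = (36 * 11) mod 37 = 26
  11^5 mod 37 = (26 * 11) mod 37 = 27
  11^6 mod 37 = (27 * 11) mod 37 = 1
  11^7 mod 37 = (1 * 11) mod 37 = 11
Result: shared secret = 11.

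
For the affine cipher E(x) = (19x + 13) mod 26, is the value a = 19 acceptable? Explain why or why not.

Step 1: Compute gcd(19, 26).
Step 2: gcd(19, 26) = 1.
Since gcd = 1, 19 is coprime with 26, so it is a valid key.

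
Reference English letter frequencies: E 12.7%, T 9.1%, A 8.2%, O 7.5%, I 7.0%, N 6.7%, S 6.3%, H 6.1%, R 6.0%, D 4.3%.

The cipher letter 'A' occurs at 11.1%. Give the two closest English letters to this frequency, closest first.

Step 1: Observed frequency of 'A' is 11.1%.
Step 2: Compute distances to each reference frequency and sort:
  E (12.7%): difference = 1.6% <-- BEST
  T (9.1%): difference = 2.0% <-- RUNNER-UP
  A (8.2%): difference = 2.9%
  O (7.5%): difference = 3.6%
  I (7.0%): difference = 4.1%
Step 3: Most likely is 'E' (12.7%, diff 1.6%); second most likely is 'T' (9.1%, diff 2.0%).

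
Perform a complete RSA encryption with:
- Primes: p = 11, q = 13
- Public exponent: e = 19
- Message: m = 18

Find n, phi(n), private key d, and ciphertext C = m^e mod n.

Step 1: n = 11 * 13 = 143.
Step 2: phi(n) = (11-1)(13-1) = 10 * 12 = 120.
Step 3: Find d = 19^(-1) mod 120 = 19.
  Verify: 19 * 19 = 361 = 1 (mod 120).
Step 4: C = 18^19 mod 143 = 8.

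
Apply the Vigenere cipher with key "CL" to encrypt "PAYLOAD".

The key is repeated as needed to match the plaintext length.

Step 1: Repeat key to match plaintext length:
  Plaintext: PAYLOAD
  Key:       CLCLCLC
Step 2: Encrypt each letter:
  P(15) + C(2) = (15+2) mod 26 = 17 = R
  A(0) + L(11) = (0+11) mod 26 = 11 = L
  Y(24) + C(2) = (24+2) mod 26 = 0 = A
  L(11) + L(11) = (11+11) mod 26 = 22 = W
  O(14) + C(2) = (14+2) mod 26 = 16 = Q
  A(0) + L(11) = (0+11) mod 26 = 11 = L
  D(3) + C(2) = (3+2) mod 26 = 5 = F
Ciphertext: RLAWQLF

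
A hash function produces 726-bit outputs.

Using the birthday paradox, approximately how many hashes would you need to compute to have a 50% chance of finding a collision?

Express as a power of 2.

Step 1: The birthday paradox gives collision probability ~50% after sqrt(2^n) = 2^(n/2) hashes.
Step 2: For 726-bit output: 2^(726/2) = 2^363.
Step 3: Approximately 2^363 hash computations needed.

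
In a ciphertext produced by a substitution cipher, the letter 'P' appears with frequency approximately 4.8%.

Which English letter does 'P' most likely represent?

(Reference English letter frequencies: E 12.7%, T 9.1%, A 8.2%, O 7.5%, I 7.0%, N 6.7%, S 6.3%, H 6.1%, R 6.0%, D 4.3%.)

Step 1: The observed frequency is 4.8%.
Step 2: Compare with English frequencies:
  E: 12.7% (difference: 7.9%)
  T: 9.1% (difference: 4.3%)
  A: 8.2% (difference: 3.4%)
  O: 7.5% (difference: 2.7%)
  I: 7.0% (difference: 2.2%)
  N: 6.7% (difference: 1.9%)
  S: 6.3% (difference: 1.5%)
  H: 6.1% (difference: 1.3%)
  R: 6.0% (difference: 1.2%)
  D: 4.3% (difference: 0.5%) <-- closest
Step 3: 'P' most likely represents 'D' (frequency 4.3%).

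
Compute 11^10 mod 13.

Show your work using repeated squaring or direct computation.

Step 1: Compute 11^10 mod 13 step by step, reducing modulo 13 at each step.
  11^1 mod 13 = 11
  11^2 mod 13 = (11 * 11) mod 13 = 4
  11^3 mod 13 = (4 * 11) mod 13 = 5
  11^4 mod 13 = (5 * 11) mod 13 = 3
  11^5 mod 13 = (3 * 11) mod 13 = 7
  11^6 mod 13 = (7 * 11) mod 13 = 12
  11^7 mod 13 = (12 * 11) mod 13 = 2
  11^8 mod 13 = (2 * 11) mod 13 = 9
  11^9 mod 13 = (9 * 11) mod 13 = 8
  11^10 mod 13 = (8 * 11) mod 13 = 10
Step 2: Result = 10.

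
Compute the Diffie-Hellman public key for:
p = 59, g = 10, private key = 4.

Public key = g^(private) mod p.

Step 1: A = g^a mod p = 10^4 mod 59.
  10^1 mod 59 = 10
  10^2 mod 59 = (10 * 10) mod 59 = 41
  10^3 mod 59 = (41 * 10) mod 59 = 56
  10^4 mod 59 = (56 * 10) mod 59 = 29
Result: A = 29.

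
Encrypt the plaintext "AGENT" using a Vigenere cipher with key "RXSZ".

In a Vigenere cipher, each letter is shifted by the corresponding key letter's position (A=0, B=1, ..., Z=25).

Step 1: Repeat key to match plaintext length:
  Plaintext: AGENT
  Key:       RXSZR
Step 2: Encrypt each letter:
  A(0) + R(17) = (0+17) mod 26 = 17 = R
  G(6) + X(23) = (6+23) mod 26 = 3 = D
  E(4) + S(18) = (4+18) mod 26 = 22 = W
  N(13) + Z(25) = (13+25) mod 26 = 12 = M
  T(19) + R(17) = (19+17) mod 26 = 10 = K
Ciphertext: RDWMK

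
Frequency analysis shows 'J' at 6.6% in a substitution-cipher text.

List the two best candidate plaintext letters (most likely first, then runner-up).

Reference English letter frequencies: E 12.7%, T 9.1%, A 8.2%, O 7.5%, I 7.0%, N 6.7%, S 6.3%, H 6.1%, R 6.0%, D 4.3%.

Step 1: Observed frequency of 'J' is 6.6%.
Step 2: Compute distances to each reference frequency and sort:
  N (6.7%): difference = 0.1% <-- BEST
  S (6.3%): difference = 0.3% <-- RUNNER-UP
  I (7.0%): difference = 0.4%
  H (6.1%): difference = 0.5%
  R (6.0%): difference = 0.6%
Step 3: Most likely is 'N' (6.7%, diff 0.1%); second most likely is 'S' (6.3%, diff 0.3%).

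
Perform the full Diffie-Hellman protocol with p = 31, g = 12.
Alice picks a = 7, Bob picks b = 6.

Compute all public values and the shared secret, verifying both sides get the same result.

Step 1: A = g^a mod p = 12^7 mod 31 = 24.
Step 2: B = g^b mod p = 12^6 mod 31 = 2.
Step 3: Alice computes s = B^a mod p = 2^7 mod 31 = 4.
Step 4: Bob computes s = A^b mod p = 24^6 mod 31 = 4.
Both sides agree: shared secret = 4.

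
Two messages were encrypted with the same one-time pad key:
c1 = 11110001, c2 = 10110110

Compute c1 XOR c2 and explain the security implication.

Step 1: c1 XOR c2 = (m1 XOR k) XOR (m2 XOR k).
Step 2: By XOR associativity/commutativity: = m1 XOR m2 XOR k XOR k = m1 XOR m2.
Step 3: 11110001 XOR 10110110 = 01000111 = 71.
Step 4: The key cancels out! An attacker learns m1 XOR m2 = 71, revealing the relationship between plaintexts.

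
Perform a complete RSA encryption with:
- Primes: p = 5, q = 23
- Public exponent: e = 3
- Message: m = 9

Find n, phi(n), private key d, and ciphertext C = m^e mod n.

Step 1: n = 5 * 23 = 115.
Step 2: phi(n) = (5-1)(23-1) = 4 * 22 = 88.
Step 3: Find d = 3^(-1) mod 88 = 59.
  Verify: 3 * 59 = 177 = 1 (mod 88).
Step 4: C = 9^3 mod 115 = 39.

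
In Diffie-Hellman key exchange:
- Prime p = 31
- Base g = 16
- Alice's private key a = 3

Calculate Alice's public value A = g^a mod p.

Step 1: A = g^a mod p = 16^3 mod 31.
  16^1 mod 31 = 16
  16^2 mod 31 = (16 * 16) mod 31 = 8
  16^3 mod 31 = (8 * 16) mod 31 = 4
Result: A = 4.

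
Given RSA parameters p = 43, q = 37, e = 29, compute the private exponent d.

Step 1: n = 43 * 37 = 1591.
Step 2: phi(n) = 42 * 36 = 1512.
Step 3: Find d such that 29 * d = 1 (mod 1512).
Step 4: d = 29^(-1) mod 1512 = 365.
Verification: 29 * 365 = 10585 = 7 * 1512 + 1.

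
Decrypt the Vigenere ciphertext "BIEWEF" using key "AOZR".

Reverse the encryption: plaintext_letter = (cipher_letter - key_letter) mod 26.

Step 1: Extend key: AOZRAO
Step 2: Decrypt each letter (c - k) mod 26:
  B(1) - A(0) = (1-0) mod 26 = 1 = B
  I(8) - O(14) = (8-14) mod 26 = 20 = U
  E(4) - Z(25) = (4-25) mod 26 = 5 = F
  W(22) - R(17) = (22-17) mod 26 = 5 = F
  E(4) - A(0) = (4-0) mod 26 = 4 = E
  F(5) - O(14) = (5-14) mod 26 = 17 = R
Plaintext: BUFFER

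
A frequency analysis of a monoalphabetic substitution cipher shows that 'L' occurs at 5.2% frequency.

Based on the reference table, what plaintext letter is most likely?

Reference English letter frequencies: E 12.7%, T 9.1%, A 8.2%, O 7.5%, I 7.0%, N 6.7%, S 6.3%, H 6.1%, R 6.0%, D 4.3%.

Step 1: The observed frequency is 5.2%.
Step 2: Compare with English frequencies:
  E: 12.7% (difference: 7.5%)
  T: 9.1% (difference: 3.9%)
  A: 8.2% (difference: 3.0%)
  O: 7.5% (difference: 2.3%)
  I: 7.0% (difference: 1.8%)
  N: 6.7% (difference: 1.5%)
  S: 6.3% (difference: 1.1%)
  H: 6.1% (difference: 0.9%)
  R: 6.0% (difference: 0.8%) <-- closest
  D: 4.3% (difference: 0.9%)
Step 3: 'L' most likely represents 'R' (frequency 6.0%).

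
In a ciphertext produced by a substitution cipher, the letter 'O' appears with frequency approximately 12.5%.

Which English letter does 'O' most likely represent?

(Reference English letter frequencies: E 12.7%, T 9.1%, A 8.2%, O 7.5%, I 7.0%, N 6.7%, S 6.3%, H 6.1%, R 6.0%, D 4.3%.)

Step 1: The observed frequency is 12.5%.
Step 2: Compare with English frequencies:
  E: 12.7% (difference: 0.2%) <-- closest
  T: 9.1% (difference: 3.4%)
  A: 8.2% (difference: 4.3%)
  O: 7.5% (difference: 5.0%)
  I: 7.0% (difference: 5.5%)
  N: 6.7% (difference: 5.8%)
  S: 6.3% (difference: 6.2%)
  H: 6.1% (difference: 6.4%)
  R: 6.0% (difference: 6.5%)
  D: 4.3% (difference: 8.2%)
Step 3: 'O' most likely represents 'E' (frequency 12.7%).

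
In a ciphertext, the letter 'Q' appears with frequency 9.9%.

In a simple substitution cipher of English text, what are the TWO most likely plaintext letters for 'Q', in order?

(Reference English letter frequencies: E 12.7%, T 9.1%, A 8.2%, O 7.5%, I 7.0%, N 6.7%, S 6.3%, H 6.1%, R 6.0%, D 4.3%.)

Step 1: Observed frequency of 'Q' is 9.9%.
Step 2: Compute distances to each reference frequency and sort:
  T (9.1%): difference = 0.8% <-- BEST
  A (8.2%): difference = 1.7% <-- RUNNER-UP
  O (7.5%): difference = 2.4%
  E (12.7%): difference = 2.8%
  I (7.0%): difference = 2.9%
Step 3: Most likely is 'T' (9.1%, diff 0.8%); second most likely is 'A' (8.2%, diff 1.7%).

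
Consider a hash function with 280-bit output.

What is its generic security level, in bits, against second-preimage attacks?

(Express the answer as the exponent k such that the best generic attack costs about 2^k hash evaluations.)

Step 1: The hash has a 280-bit output.
Step 2: Second-preimage resistance means: given a specific input x, it should be infeasible to find a different y with h(y) = h(x).
With a 280-bit output, a generic search for a second preimage costs about 2^280 evaluations (each trial matches the fixed target with probability 2^-280).
Step 3: Security level = 280 bits.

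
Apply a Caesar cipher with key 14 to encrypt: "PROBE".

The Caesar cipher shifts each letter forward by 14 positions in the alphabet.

Step 1: For each letter, shift forward by 14 positions (mod 26).
  P (position 15) -> position (15+14) mod 26 = 3 -> D
  R (position 17) -> position (17+14) mod 26 = 5 -> F
  O (position 14) -> position (14+14) mod 26 = 2 -> C
  B (position 1) -> position (1+14) mod 26 = 15 -> P
  E (position 4) -> position (4+14) mod 26 = 18 -> S
Result: DFCPS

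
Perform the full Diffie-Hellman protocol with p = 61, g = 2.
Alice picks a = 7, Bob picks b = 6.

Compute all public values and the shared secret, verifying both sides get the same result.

Step 1: A = g^a mod p = 2^7 mod 61 = 6.
Step 2: B = g^b mod p = 2^6 mod 61 = 3.
Step 3: Alice computes s = B^a mod p = 3^7 mod 61 = 52.
Step 4: Bob computes s = A^b mod p = 6^6 mod 61 = 52.
Both sides agree: shared secret = 52.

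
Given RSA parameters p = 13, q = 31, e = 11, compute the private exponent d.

Step 1: n = 13 * 31 = 403.
Step 2: phi(n) = 12 * 30 = 360.
Step 3: Find d such that 11 * d = 1 (mod 360).
Step 4: d = 11^(-1) mod 360 = 131.
Verification: 11 * 131 = 1441 = 4 * 360 + 1.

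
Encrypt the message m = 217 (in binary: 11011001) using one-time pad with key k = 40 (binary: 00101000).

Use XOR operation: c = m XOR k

Step 1: Write out the XOR operation bit by bit:
  Message: 11011001
  Key:     00101000
  XOR:     11110001
Step 2: Convert to decimal: 11110001 = 241.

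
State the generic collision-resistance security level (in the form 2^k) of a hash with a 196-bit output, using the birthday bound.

Step 1: The birthday paradox gives collision probability ~50% after sqrt(2^n) = 2^(n/2) hashes.
Step 2: For 196-bit output: 2^(196/2) = 2^98.
Step 3: Approximately 2^98 hash computations needed.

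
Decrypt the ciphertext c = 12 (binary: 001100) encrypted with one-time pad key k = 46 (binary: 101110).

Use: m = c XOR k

Step 1: XOR ciphertext with key:
  Ciphertext: 001100
  Key:        101110
  XOR:        100010
Step 2: Plaintext = 100010 = 34 in decimal.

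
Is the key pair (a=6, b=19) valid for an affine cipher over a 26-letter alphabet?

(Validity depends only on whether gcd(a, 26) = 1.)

Step 1: Compute gcd(6, 26).
Step 2: gcd(6, 26) = 2.
Since gcd = 2 != 1, 6 shares a common factor with 26, so it cannot be used.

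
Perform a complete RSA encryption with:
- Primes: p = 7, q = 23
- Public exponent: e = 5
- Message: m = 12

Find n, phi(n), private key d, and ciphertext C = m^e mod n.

Step 1: n = 7 * 23 = 161.
Step 2: phi(n) = (7-1)(23-1) = 6 * 22 = 132.
Step 3: Find d = 5^(-1) mod 132 = 53.
  Verify: 5 * 53 = 265 = 1 (mod 132).
Step 4: C = 12^5 mod 161 = 87.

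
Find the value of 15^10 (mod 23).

Step 1: Compute 15^10 mod 23 step by step, reducing modulo 23 at each step.
  15^1 mod 23 = 15
  15^2 mod 23 = (15 * 15) mod 23 = 18
  15^3 mod 23 = (18 * 15) mod 23 = 17
  15^4 mod 23 = (17 * 15) mod 23 = 2
  15^5 mod 23 = (2 * 15) mod 23 = 7
  15^6 mod 23 = (7 * 15) mod 23 = 13
  15^7 mod 23 = (13 * 15) mod 23 = 11
  15^8 mod 23 = (11 * 15) mod 23 = 4
  15^9 mod 23 = (4 * 15) mod 23 = 14
  15^10 mod 23 = (14 * 15) mod 23 = 3
Step 2: Result = 3.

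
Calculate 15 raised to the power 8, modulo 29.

Step 1: Compute 15^8 mod 29 step by step, reducing modulo 29 at each step.
  15^1 mod 29 = 15
  15^2 mod 29 = (15 * 15) mod 29 = 22
  15^3 mod 29 = (22 * 15) mod 29 = 11
  15^4 mod 29 = (11 * 15) mod 29 = 20
  15^5 mod 29 = (20 * 15) mod 29 = 10
  15^6 mod 29 = (10 * 15) mod 29 = 5
  15^7 mod 29 = (5 * 15) mod 29 = 17
  15^8 mod 29 = (17 * 15) mod 29 = 23
Step 2: Result = 23.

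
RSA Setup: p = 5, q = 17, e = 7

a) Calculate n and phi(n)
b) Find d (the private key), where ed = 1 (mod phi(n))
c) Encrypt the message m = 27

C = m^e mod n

Step 1: n = 5 * 17 = 85.
Step 2: phi(n) = (5-1)(17-1) = 4 * 16 = 64.
Step 3: Find d = 7^(-1) mod 64 = 55.
  Verify: 7 * 55 = 385 = 1 (mod 64).
Step 4: C = 27^7 mod 85 = 73.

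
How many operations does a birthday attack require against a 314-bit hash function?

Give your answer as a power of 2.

Step 1: The birthday paradox gives collision probability ~50% after sqrt(2^n) = 2^(n/2) hashes.
Step 2: For 314-bit output: 2^(314/2) = 2^157.
Step 3: Approximately 2^157 hash computations needed.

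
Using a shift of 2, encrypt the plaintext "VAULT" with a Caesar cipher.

Step 1: For each letter, shift forward by 2 positions (mod 26).
  V (position 21) -> position (21+2) mod 26 = 23 -> X
  A (position 0) -> position (0+2) mod 26 = 2 -> C
  U (position 20) -> position (20+2) mod 26 = 22 -> W
  L (position 11) -> position (11+2) mod 26 = 13 -> N
  T (position 19) -> position (19+2) mod 26 = 21 -> V
Result: XCWNV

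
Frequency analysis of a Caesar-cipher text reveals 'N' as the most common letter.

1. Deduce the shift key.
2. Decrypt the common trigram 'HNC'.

Step 1: In English, 'E' is the most frequent letter (12.7%).
Step 2: The most frequent ciphertext letter is 'N' (position 13).
Step 3: Shift = (13 - 4) mod 26 = 9.
Step 4: Decrypt 'HNC' by shifting back 9:
  H -> Y
  N -> E
  C -> T
Step 5: 'HNC' decrypts to 'YET'.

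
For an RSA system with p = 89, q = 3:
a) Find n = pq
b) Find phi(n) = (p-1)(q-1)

Step 1: n = p * q = 89 * 3 = 267.
Step 2: phi(n) = (p-1)(q-1) = 88 * 2 = 176.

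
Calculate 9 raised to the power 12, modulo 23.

Step 1: Compute 9^12 mod 23 step by step, reducing modulo 23 at each step.
  9^1 mod 23 = 9
  9^2 mod 23 = (9 * 9) mod 23 = 12
  9^3 mod 23 = (12 * 9) mod 23 = 16
  9^4 mod 23 = (16 * 9) mod 23 = 6
  9^5 mod 23 = (6 * 9) mod 23 = 8
  9^6 mod 23 = (8 * 9) mod 23 = 3
  9^7 mod 23 = (3 * 9) mod 23 = 4
  9^8 mod 23 = (4 * 9) mod 23 = 13
  9^9 mod 23 = (13 * 9) mod 23 = 2
  9^10 mod 23 = (2 * 9) mod 23 = 18
  9^11 mod 23 = (18 * 9) mod 23 = 1
  9^12 mod 23 = (1 * 9) mod 23 = 9
Step 2: Result = 9.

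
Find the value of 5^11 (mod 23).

Step 1: Compute 5^11 mod 23 step by step, reducing modulo 23 at each step.
  5^1 mod 23 = 5
  5^2 mod 23 = (5 * 5) mod 23 = 2
  5^3 mod 23 = (2 * 5) mod 23 = 10
  5^4 mod 23 = (10 * 5) mod 23 = 4
  5^5 mod 23 = (4 * 5) mod 23 = 20
  5^6 mod 23 = (20 * 5) mod 23 = 8
  5^7 mod 23 = (8 * 5) mod 23 = 17
  5^8 mod 23 = (17 * 5) mod 23 = 16
  5^9 mod 23 = (16 * 5) mod 23 = 11
  5^10 mod 23 = (11 * 5) mod 23 = 9
  5^11 mod 23 = (9 * 5) mod 23 = 22
Step 2: Result = 22.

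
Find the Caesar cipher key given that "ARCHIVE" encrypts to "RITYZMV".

Step 1: Compare first letters: A (position 0) -> R (position 17).
Step 2: Shift = (17 - 0) mod 26 = 17.
The shift value is 17.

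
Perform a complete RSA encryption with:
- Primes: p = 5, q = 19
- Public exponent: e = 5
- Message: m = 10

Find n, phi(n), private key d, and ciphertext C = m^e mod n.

Step 1: n = 5 * 19 = 95.
Step 2: phi(n) = (5-1)(19-1) = 4 * 18 = 72.
Step 3: Find d = 5^(-1) mod 72 = 29.
  Verify: 5 * 29 = 145 = 1 (mod 72).
Step 4: C = 10^5 mod 95 = 60.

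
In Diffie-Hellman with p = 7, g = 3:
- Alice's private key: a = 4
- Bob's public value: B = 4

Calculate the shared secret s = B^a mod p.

Step 1: s = B^a mod p = 4^4 mod 7.
  4^1 mod 7 = 4
  4^2 mod 7 = (4 * 4) mod 7 = 2
  4^3 mod 7 = (2 * 4) mod 7 = 1
  4^4 mod 7 = (1 * 4) mod 7 = 4
Result: shared secret = 4.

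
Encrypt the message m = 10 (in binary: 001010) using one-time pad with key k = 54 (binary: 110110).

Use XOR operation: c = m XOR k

Step 1: Write out the XOR operation bit by bit:
  Message: 001010
  Key:     110110
  XOR:     111100
Step 2: Convert to decimal: 111100 = 60.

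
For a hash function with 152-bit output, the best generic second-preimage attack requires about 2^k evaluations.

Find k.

Step 1: The hash has a 152-bit output.
Step 2: Second-preimage resistance means: given a specific input x, it should be infeasible to find a different y with h(y) = h(x).
With a 152-bit output, a generic search for a second preimage costs about 2^152 evaluations (each trial matches the fixed target with probability 2^-152).
Step 3: Security level = 152 bits.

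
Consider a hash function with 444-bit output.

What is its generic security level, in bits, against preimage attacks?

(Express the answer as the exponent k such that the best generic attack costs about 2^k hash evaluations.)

Step 1: The hash has a 444-bit output.
Step 2: Preimage resistance means: given a digest h(x), it should be infeasible to find any input that hashes to it.
With a 444-bit output there are 2^444 possible digests, so a generic brute-force preimage search costs about 2^444 evaluations.
Step 3: Security level = 444 bits.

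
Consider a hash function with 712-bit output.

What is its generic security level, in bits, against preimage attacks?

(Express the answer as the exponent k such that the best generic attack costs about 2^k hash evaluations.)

Step 1: The hash has a 712-bit output.
Step 2: Preimage resistance means: given a digest h(x), it should be infeasible to find any input that hashes to it.
With a 712-bit output there are 2^712 possible digests, so a generic brute-force preimage search costs about 2^712 evaluations.
Step 3: Security level = 712 bits.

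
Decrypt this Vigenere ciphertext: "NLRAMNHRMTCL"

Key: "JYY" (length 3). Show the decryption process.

Step 1: Key 'JYY' has length 3. Extended key: JYYJYYJYYJYY
Step 2: Decrypt each position:
  N(13) - J(9) = 4 = E
  L(11) - Y(24) = 13 = N
  R(17) - Y(24) = 19 = T
  A(0) - J(9) = 17 = R
  M(12) - Y(24) = 14 = O
  N(13) - Y(24) = 15 = P
  H(7) - J(9) = 24 = Y
  R(17) - Y(24) = 19 = T
  M(12) - Y(24) = 14 = O
  T(19) - J(9) = 10 = K
  C(2) - Y(24) = 4 = E
  L(11) - Y(24) = 13 = N
Plaintext: ENTROPYTOKEN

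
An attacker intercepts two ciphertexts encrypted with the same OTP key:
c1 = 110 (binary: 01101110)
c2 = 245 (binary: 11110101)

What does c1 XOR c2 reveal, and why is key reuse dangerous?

Step 1: c1 XOR c2 = (m1 XOR k) XOR (m2 XOR k).
Step 2: By XOR associativity/commutativity: = m1 XOR m2 XOR k XOR k = m1 XOR m2.
Step 3: 01101110 XOR 11110101 = 10011011 = 155.
Step 4: The key cancels out! An attacker learns m1 XOR m2 = 155, revealing the relationship between plaintexts.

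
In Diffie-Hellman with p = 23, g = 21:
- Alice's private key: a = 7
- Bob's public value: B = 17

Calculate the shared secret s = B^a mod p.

Step 1: s = B^a mod p = 17^7 mod 23.
  17^1 mod 23 = 17
  17^2 mod 23 = (17 * 17) mod 23 = 13
  17^3 mod 23 = (13 * 17) mod 23 = 14
  17^4 mod 23 = (14 * 17) mod 23 = 8
  17^5 mod 23 = (8 * 17) mod 23 = 21
  17^6 mod 23 = (21 * 17) mod 23 = 12
  17^7 mod 23 = (12 * 17) mod 23 = 20
Result: shared secret = 20.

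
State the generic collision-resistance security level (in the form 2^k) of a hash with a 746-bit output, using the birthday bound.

Step 1: The birthday paradox gives collision probability ~50% after sqrt(2^n) = 2^(n/2) hashes.
Step 2: For 746-bit output: 2^(746/2) = 2^373.
Step 3: Approximately 2^373 hash computations needed.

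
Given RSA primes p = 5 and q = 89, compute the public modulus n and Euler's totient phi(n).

Step 1: n = p * q = 5 * 89 = 445.
Step 2: phi(n) = (p-1)(q-1) = 4 * 88 = 352.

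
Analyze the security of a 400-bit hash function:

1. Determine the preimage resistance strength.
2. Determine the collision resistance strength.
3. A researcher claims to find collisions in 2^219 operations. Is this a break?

Step 1: Preimage resistance requires brute-force of 2^400 operations.
Step 2: Collision resistance (birthday bound) = 2^(400/2) = 2^200.
Step 3: The claimed attack costs 2^219 operations.
Step 4: Since 2^219 >= 2^200, the claimed attack is no faster than the generic birthday attack, so this does not break collision resistance.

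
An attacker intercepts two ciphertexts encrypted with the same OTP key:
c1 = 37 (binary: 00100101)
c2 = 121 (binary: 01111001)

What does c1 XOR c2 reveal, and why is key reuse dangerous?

Step 1: c1 XOR c2 = (m1 XOR k) XOR (m2 XOR k).
Step 2: By XOR associativity/commutativity: = m1 XOR m2 XOR k XOR k = m1 XOR m2.
Step 3: 00100101 XOR 01111001 = 01011100 = 92.
Step 4: The key cancels out! An attacker learns m1 XOR m2 = 92, revealing the relationship between plaintexts.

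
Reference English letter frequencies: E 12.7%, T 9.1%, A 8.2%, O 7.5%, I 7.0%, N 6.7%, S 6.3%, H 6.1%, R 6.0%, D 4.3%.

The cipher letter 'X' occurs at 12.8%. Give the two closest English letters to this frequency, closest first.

Step 1: Observed frequency of 'X' is 12.8%.
Step 2: Compute distances to each reference frequency and sort:
  E (12.7%): difference = 0.1% <-- BEST
  T (9.1%): difference = 3.7% <-- RUNNER-UP
  A (8.2%): difference = 4.6%
  O (7.5%): difference = 5.3%
  I (7.0%): difference = 5.8%
Step 3: Most likely is 'E' (12.7%, diff 0.1%); second most likely is 'T' (9.1%, diff 3.7%).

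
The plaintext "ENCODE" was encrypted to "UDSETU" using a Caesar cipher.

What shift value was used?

Step 1: Compare first letters: E (position 4) -> U (position 20).
Step 2: Shift = (20 - 4) mod 26 = 16.
The shift value is 16.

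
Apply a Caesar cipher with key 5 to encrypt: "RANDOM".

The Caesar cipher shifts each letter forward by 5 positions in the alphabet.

Step 1: For each letter, shift forward by 5 positions (mod 26).
  R (position 17) -> position (17+5) mod 26 = 22 -> W
  A (position 0) -> position (0+5) mod 26 = 5 -> F
  N (position 13) -> position (13+5) mod 26 = 18 -> S
  D (position 3) -> position (3+5) mod 26 = 8 -> I
  O (position 14) -> position (14+5) mod 26 = 19 -> T
  M (position 12) -> position (12+5) mod 26 = 17 -> R
Result: WFSITR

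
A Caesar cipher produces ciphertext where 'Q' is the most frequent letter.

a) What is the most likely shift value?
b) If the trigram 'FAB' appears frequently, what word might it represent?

Step 1: In English, 'E' is the most frequent letter (12.7%).
Step 2: The most frequent ciphertext letter is 'Q' (position 16).
Step 3: Shift = (16 - 4) mod 26 = 12.
Step 4: Decrypt 'FAB' by shifting back 12:
  F -> T
  A -> O
  B -> P
Step 5: 'FAB' decrypts to 'TOP'.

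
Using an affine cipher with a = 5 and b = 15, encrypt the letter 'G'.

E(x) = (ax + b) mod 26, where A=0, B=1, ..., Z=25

Step 1: Convert 'G' to number: x = 6.
Step 2: E(6) = (5 * 6 + 15) mod 26 = 45 mod 26 = 19.
Step 3: Convert 19 back to letter: T.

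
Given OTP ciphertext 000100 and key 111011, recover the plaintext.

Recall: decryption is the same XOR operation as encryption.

Step 1: XOR ciphertext with key:
  Ciphertext: 000100
  Key:        111011
  XOR:        111111
Step 2: Plaintext = 111111 = 63 in decimal.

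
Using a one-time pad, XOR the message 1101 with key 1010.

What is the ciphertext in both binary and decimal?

Step 1: Write out the XOR operation bit by bit:
  Message: 1101
  Key:     1010
  XOR:     0111
Step 2: Convert to decimal: 0111 = 7.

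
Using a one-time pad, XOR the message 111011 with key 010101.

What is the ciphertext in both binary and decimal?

Step 1: Write out the XOR operation bit by bit:
  Message: 111011
  Key:     010101
  XOR:     101110
Step 2: Convert to decimal: 101110 = 46.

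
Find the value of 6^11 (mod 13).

Step 1: Compute 6^11 mod 13 step by step, reducing modulo 13 at each step.
  6^1 mod 13 = 6
  6^2 mod 13 = (6 * 6) mod 13 = 10
  6^3 mod 13 = (10 * 6) mod 13 = 8
  6^4 mod 13 = (8 * 6) mod 13 = 9
  6^5 mod 13 = (9 * 6) mod 13 = 2
  6^6 mod 13 = (2 * 6) mod 13 = 12
  6^7 mod 13 = (12 * 6) mod 13 = 7
  6^8 mod 13 = (7 * 6) mod 13 = 3
  6^9 mod 13 = (3 * 6) mod 13 = 5
  6^10 mod 13 = (5 * 6) mod 13 = 4
  6^11 mod 13 = (4 * 6) mod 13 = 11
Step 2: Result = 11.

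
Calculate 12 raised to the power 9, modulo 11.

Step 1: Compute 12^9 mod 11 step by step, reducing modulo 11 at each step.
  12^1 mod 11 = 1
  12^2 mod 11 = (1 * 12) mod 11 = 1
  12^3 mod 11 = (1 * 12) mod 11 = 1
  12^4 mod 11 = (1 * 12) mod 11 = 1
  12^5 mod 11 = (1 * 12) mod 11 = 1
  12^6 mod 11 = (1 * 12) mod 11 = 1
  12^7 mod 11 = (1 * 12) mod 11 = 1
  12^8 mod 11 = (1 * 12) mod 11 = 1
  12^9 mod 11 = (1 * 12) mod 11 = 1
Step 2: Result = 1.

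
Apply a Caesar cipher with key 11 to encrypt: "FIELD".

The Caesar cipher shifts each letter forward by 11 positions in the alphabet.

Step 1: For each letter, shift forward by 11 positions (mod 26).
  F (position 5) -> position (5+11) mod 26 = 16 -> Q
  I (position 8) -> position (8+11) mod 26 = 19 -> T
  E (position 4) -> position (4+11) mod 26 = 15 -> P
  L (position 11) -> position (11+11) mod 26 = 22 -> W
  D (position 3) -> position (3+11) mod 26 = 14 -> O
Result: QTPWO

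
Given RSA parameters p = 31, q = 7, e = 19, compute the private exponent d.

Step 1: n = 31 * 7 = 217.
Step 2: phi(n) = 30 * 6 = 180.
Step 3: Find d such that 19 * d = 1 (mod 180).
Step 4: d = 19^(-1) mod 180 = 19.
Verification: 19 * 19 = 361 = 2 * 180 + 1.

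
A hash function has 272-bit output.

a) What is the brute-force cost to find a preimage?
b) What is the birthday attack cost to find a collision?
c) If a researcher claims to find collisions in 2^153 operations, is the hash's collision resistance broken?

Step 1: Preimage resistance requires brute-force of 2^272 operations.
Step 2: Collision resistance (birthday bound) = 2^(272/2) = 2^136.
Step 3: The claimed attack costs 2^153 operations.
Step 4: Since 2^153 >= 2^136, the claimed attack is no faster than the generic birthday attack, so this does not break collision resistance.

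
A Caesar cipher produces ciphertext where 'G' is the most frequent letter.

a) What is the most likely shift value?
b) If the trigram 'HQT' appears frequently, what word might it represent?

Step 1: In English, 'E' is the most frequent letter (12.7%).
Step 2: The most frequent ciphertext letter is 'G' (position 6).
Step 3: Shift = (6 - 4) mod 26 = 2.
Step 4: Decrypt 'HQT' by shifting back 2:
  H -> F
  Q -> O
  T -> R
Step 5: 'HQT' decrypts to 'FOR'.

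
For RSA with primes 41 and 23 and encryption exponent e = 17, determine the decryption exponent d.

Step 1: n = 41 * 23 = 943.
Step 2: phi(n) = 40 * 22 = 880.
Step 3: Find d such that 17 * d = 1 (mod 880).
Step 4: d = 17^(-1) mod 880 = 673.
Verification: 17 * 673 = 11441 = 13 * 880 + 1.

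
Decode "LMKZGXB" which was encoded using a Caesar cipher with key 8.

Step 1: Reverse the shift by subtracting 8 from each letter position.
  L (position 11) -> position (11-8) mod 26 = 3 -> D
  M (position 12) -> position (12-8) mod 26 = 4 -> E
  K (position 10) -> position (10-8) mod 26 = 2 -> C
  Z (position 25) -> position (25-8) mod 26 = 17 -> R
  G (position 6) -> position (6-8) mod 26 = 24 -> Y
  X (position 23) -> position (23-8) mod 26 = 15 -> P
  B (position 1) -> position (1-8) mod 26 = 19 -> T
Decrypted message: DECRYPT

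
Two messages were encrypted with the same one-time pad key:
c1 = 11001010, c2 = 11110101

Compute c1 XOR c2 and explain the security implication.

Step 1: c1 XOR c2 = (m1 XOR k) XOR (m2 XOR k).
Step 2: By XOR associativity/commutativity: = m1 XOR m2 XOR k XOR k = m1 XOR m2.
Step 3: 11001010 XOR 11110101 = 00111111 = 63.
Step 4: The key cancels out! An attacker learns m1 XOR m2 = 63, revealing the relationship between plaintexts.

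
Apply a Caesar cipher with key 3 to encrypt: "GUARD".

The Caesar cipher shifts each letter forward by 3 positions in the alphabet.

Step 1: For each letter, shift forward by 3 positions (mod 26).
  G (position 6) -> position (6+3) mod 26 = 9 -> J
  U (position 20) -> position (20+3) mod 26 = 23 -> X
  A (position 0) -> position (0+3) mod 26 = 3 -> D
  R (position 17) -> position (17+3) mod 26 = 20 -> U
  D (position 3) -> position (3+3) mod 26 = 6 -> G
Result: JXDUG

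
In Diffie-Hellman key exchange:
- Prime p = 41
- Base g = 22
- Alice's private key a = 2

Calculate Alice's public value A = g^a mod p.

Step 1: A = g^a mod p = 22^2 mod 41.
  22^1 mod 41 = 22
  22^2 mod 41 = (22 * 22) mod 41 = 33
Result: A = 33.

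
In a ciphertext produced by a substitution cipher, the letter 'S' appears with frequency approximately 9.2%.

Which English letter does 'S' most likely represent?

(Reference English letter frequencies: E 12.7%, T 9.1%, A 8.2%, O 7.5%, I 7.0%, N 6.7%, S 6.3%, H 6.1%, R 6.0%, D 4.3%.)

Step 1: The observed frequency is 9.2%.
Step 2: Compare with English frequencies:
  E: 12.7% (difference: 3.5%)
  T: 9.1% (difference: 0.1%) <-- closest
  A: 8.2% (difference: 1.0%)
  O: 7.5% (difference: 1.7%)
  I: 7.0% (difference: 2.2%)
  N: 6.7% (difference: 2.5%)
  S: 6.3% (difference: 2.9%)
  H: 6.1% (difference: 3.1%)
  R: 6.0% (difference: 3.2%)
  D: 4.3% (difference: 4.9%)
Step 3: 'S' most likely represents 'T' (frequency 9.1%).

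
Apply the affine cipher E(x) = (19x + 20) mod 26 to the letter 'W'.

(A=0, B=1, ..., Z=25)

Step 1: Convert 'W' to number: x = 22.
Step 2: E(22) = (19 * 22 + 20) mod 26 = 438 mod 26 = 22.
Step 3: Convert 22 back to letter: W.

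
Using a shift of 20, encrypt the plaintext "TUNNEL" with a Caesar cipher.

Step 1: For each letter, shift forward by 20 positions (mod 26).
  T (position 19) -> position (19+20) mod 26 = 13 -> N
  U (position 20) -> position (20+20) mod 26 = 14 -> O
  N (position 13) -> position (13+20) mod 26 = 7 -> H
  N (position 13) -> position (13+20) mod 26 = 7 -> H
  E (position 4) -> position (4+20) mod 26 = 24 -> Y
  L (position 11) -> position (11+20) mod 26 = 5 -> F
Result: NOHHYF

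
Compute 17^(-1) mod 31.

Step 1: We need x such that 17 * x = 1 (mod 31).
Step 2: Using the extended Euclidean algorithm or trial:
  17 * 11 = 187 = 6 * 31 + 1.
Step 3: Since 187 mod 31 = 1, the inverse is x = 11.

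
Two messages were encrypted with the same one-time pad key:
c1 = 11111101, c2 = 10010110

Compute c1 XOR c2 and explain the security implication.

Step 1: c1 XOR c2 = (m1 XOR k) XOR (m2 XOR k).
Step 2: By XOR associativity/commutativity: = m1 XOR m2 XOR k XOR k = m1 XOR m2.
Step 3: 11111101 XOR 10010110 = 01101011 = 107.
Step 4: The key cancels out! An attacker learns m1 XOR m2 = 107, revealing the relationship between plaintexts.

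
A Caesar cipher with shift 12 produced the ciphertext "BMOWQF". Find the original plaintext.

Step 1: Reverse the shift by subtracting 12 from each letter position.
  B (position 1) -> position (1-12) mod 26 = 15 -> P
  M (position 12) -> position (12-12) mod 26 = 0 -> A
  O (position 14) -> position (14-12) mod 26 = 2 -> C
  W (position 22) -> position (22-12) mod 26 = 10 -> K
  Q (position 16) -> position (16-12) mod 26 = 4 -> E
  F (position 5) -> position (5-12) mod 26 = 19 -> T
Decrypted message: PACKET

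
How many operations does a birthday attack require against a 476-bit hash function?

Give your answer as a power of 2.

Step 1: The birthday paradox gives collision probability ~50% after sqrt(2^n) = 2^(n/2) hashes.
Step 2: For 476-bit output: 2^(476/2) = 2^238.
Step 3: Approximately 2^238 hash computations needed.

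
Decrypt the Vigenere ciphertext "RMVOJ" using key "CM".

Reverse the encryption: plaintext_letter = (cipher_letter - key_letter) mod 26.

Step 1: Extend key: CMCMC
Step 2: Decrypt each letter (c - k) mod 26:
  R(17) - C(2) = (17-2) mod 26 = 15 = P
  M(12) - M(12) = (12-12) mod 26 = 0 = A
  V(21) - C(2) = (21-2) mod 26 = 19 = T
  O(14) - M(12) = (14-12) mod 26 = 2 = C
  J(9) - C(2) = (9-2) mod 26 = 7 = H
Plaintext: PATCH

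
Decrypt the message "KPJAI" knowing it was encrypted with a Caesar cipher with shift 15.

Step 1: Reverse the shift by subtracting 15 from each letter position.
  K (position 10) -> position (10-15) mod 26 = 21 -> V
  P (position 15) -> position (15-15) mod 26 = 0 -> A
  J (position 9) -> position (9-15) mod 26 = 20 -> U
  A (position 0) -> position (0-15) mod 26 = 11 -> L
  I (position 8) -> position (8-15) mod 26 = 19 -> T
Decrypted message: VAULT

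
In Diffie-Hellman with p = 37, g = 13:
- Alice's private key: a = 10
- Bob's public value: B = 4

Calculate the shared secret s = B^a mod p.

Step 1: s = B^a mod p = 4^10 mod 37.
  4^1 mod 37 = 4
  4^2 mod 37 = (4 * 4) mod 37 = 16
  4^3 mod 37 = (16 * 4) mod 37 = 27
  4^4 mod 37 = (27 * 4) mod 37 = 34
  4^5 mod 37 = (34 * 4) mod 37 = 25
  4^6 mod 37 = (25 * 4) mod 37 = 26
  4^7 mod 37 = (26 * 4) mod 37 = 30
  4^8 mod 37 = (30 * 4) mod 37 = 9
  4^9 mod 37 = (9 * 4) mod 37 = 36
  4^10 mod 37 = (36 * 4) mod 37 = 33
Result: shared secret = 33.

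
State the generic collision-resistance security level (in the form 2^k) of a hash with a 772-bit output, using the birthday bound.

Step 1: The birthday paradox gives collision probability ~50% after sqrt(2^n) = 2^(n/2) hashes.
Step 2: For 772-bit output: 2^(772/2) = 2^386.
Step 3: Approximately 2^386 hash computations needed.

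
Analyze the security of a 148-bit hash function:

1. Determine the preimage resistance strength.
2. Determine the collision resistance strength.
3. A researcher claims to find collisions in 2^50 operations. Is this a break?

Step 1: Preimage resistance requires brute-force of 2^148 operations.
Step 2: Collision resistance (birthday bound) = 2^(148/2) = 2^74.
Step 3: The claimed attack costs 2^50 operations.
Step 4: Since 2^50 < 2^74, the claimed attack beats the generic birthday bound, so collision resistance is broken.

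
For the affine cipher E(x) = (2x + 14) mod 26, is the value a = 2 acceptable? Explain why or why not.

Step 1: Compute gcd(2, 26).
Step 2: gcd(2, 26) = 2.
Since gcd = 2 != 1, 2 shares a common factor with 26, so it cannot be used.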